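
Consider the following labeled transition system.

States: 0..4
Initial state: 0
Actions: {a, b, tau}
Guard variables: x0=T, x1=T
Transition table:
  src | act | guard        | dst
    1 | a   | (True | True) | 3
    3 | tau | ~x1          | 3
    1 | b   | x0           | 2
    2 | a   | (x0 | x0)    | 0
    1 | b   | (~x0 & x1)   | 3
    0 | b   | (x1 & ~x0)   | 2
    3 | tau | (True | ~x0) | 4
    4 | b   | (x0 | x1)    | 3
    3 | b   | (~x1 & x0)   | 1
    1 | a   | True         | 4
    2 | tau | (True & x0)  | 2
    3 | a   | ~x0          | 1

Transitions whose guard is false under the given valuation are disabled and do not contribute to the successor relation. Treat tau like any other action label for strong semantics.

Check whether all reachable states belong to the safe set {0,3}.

Allowed set {0,3}
Reachable = {0}
  0: ok

Answer: INVARIANT HOLDS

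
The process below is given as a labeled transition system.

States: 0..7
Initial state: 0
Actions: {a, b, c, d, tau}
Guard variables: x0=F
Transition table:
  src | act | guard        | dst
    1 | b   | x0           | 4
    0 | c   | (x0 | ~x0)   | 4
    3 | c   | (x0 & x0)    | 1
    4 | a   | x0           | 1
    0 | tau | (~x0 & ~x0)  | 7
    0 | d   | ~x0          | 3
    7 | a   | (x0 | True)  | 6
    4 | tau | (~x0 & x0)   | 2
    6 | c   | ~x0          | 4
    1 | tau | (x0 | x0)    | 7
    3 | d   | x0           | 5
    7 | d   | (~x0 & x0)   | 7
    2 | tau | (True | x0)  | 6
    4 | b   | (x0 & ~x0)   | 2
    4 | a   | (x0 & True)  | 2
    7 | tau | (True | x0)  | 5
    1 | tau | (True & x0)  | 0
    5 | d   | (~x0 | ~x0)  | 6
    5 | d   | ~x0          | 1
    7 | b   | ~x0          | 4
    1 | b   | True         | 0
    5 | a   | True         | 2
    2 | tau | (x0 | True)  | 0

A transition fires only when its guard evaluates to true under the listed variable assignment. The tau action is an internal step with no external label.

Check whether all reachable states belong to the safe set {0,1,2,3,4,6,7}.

Answer: INVARIANT VIOLATED at state 5

Analysis:
Allowed set {0,1,2,3,4,6,7}
Reachable = {0,1,2,3,4,5,6,7}
  0: ok
  1: ok
  2: ok
  3: ok
  4: ok
  5: VIOLATES
  6: ok
  7: ok
witness against invariant: tau·tau → 5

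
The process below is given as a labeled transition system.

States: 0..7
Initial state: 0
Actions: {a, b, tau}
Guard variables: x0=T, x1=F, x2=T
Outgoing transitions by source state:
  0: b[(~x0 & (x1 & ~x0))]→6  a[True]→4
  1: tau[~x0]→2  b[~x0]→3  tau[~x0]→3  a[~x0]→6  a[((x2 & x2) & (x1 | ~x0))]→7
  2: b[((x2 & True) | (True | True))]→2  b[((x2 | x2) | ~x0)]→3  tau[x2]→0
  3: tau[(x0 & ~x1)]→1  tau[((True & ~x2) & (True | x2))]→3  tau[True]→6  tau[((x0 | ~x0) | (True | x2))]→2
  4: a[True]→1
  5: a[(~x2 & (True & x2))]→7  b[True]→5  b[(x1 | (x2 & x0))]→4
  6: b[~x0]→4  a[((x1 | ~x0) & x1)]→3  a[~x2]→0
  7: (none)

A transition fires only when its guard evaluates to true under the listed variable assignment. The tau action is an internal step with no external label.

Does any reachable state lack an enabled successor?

Answer: DEADLOCK at state 1

Trace:
Reach set: {0,1,4}
  0: a→4  [deg 1]
  1: ∅  [STUCK]
  4: a→1  [deg 1]
trace reaching 1: a·a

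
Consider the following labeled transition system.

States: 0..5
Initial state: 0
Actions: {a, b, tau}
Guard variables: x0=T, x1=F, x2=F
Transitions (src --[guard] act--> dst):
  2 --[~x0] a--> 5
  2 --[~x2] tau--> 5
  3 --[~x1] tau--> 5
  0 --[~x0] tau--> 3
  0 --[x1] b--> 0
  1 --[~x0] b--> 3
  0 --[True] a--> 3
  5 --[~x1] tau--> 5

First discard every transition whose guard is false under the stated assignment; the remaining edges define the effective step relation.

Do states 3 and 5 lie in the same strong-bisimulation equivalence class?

Answer: BISIMILAR

Working:
Bisimulation quotient by refinement:
  P[0] = {{0,1,2,3,4,5}}
  P[1] = {{0},{1,4},{2,3,5}}
3 equivalence class(es) (converged in 2)
class of 3: {2,3,5}; class of 5: {2,3,5}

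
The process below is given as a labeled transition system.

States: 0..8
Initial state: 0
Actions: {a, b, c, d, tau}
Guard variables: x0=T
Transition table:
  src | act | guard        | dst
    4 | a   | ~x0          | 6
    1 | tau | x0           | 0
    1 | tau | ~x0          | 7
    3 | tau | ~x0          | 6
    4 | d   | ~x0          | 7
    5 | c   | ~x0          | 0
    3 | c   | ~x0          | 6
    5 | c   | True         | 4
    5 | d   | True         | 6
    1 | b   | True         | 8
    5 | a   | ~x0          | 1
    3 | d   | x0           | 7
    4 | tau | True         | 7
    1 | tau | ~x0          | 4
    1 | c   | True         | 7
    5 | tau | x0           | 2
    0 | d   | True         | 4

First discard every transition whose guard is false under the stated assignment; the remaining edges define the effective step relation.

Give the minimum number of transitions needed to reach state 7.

Breadth-first toward 7:
  Layer 0: {0}
  Layer 1: {4}
  Layer 2: {7}
depth(7)=2, e.g. d·tau

Answer: 2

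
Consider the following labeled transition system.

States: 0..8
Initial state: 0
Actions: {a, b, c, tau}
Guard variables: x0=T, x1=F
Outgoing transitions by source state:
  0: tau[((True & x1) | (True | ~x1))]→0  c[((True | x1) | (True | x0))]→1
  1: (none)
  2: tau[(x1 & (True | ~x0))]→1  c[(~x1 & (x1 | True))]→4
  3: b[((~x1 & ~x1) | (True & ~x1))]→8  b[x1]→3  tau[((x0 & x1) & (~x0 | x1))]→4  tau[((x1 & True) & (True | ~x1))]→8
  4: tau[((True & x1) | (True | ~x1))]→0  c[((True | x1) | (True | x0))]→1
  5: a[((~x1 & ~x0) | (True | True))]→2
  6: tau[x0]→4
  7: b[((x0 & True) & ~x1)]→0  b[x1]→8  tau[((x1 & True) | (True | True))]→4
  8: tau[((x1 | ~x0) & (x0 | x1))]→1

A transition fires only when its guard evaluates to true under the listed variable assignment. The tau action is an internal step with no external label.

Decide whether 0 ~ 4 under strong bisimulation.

Refine partition for ~:
  π0 = {{0,1,2,3,4,5,6,7,8}}
  π1 = {{0,4},{1,8},{2},{3},{5},{6},{7}}
Fixed point at round 2; 7 class(es).
[0]={0,4}  [4]={0,4}

Answer: BISIMILAR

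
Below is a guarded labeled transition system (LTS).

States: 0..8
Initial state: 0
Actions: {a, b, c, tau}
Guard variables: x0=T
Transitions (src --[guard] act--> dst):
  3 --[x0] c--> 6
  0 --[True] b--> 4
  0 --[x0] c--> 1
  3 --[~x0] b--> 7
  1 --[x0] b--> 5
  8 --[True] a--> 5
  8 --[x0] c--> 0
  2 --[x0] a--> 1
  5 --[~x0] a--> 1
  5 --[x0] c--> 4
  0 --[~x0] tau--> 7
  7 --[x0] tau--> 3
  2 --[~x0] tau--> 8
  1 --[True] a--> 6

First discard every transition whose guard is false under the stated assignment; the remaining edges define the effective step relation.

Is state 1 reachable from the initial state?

After dropping false guards: 10 live edges.
depth 0: {0}
depth 1: {1,4}  total {0,1,4}
depth 2: {5,6}  total {0,1,4,5,6}
R = {0,1,4,5,6}
trace reaching 1: c

Answer: REACHABLE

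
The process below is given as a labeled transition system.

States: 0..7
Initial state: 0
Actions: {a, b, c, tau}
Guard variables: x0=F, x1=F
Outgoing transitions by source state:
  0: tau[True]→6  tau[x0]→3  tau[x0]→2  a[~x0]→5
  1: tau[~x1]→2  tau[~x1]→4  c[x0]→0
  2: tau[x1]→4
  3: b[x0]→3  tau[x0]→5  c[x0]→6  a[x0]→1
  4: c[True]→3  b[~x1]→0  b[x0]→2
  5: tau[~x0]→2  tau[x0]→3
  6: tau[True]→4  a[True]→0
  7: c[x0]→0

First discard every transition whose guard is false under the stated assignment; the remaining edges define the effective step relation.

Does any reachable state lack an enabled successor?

Answer: DEADLOCK at state 2

Trace:
Reachable = {0,2,3,4,5,6}
  0: a→5  tau→6  [2 out]
  2: ∅  [STUCK]
  3: ∅  [STUCK]
  4: b→0  c→3  [2 out]
  5: tau→2  [1 out]
  6: a→0  tau→4  [2 out]
witness 2: a·tau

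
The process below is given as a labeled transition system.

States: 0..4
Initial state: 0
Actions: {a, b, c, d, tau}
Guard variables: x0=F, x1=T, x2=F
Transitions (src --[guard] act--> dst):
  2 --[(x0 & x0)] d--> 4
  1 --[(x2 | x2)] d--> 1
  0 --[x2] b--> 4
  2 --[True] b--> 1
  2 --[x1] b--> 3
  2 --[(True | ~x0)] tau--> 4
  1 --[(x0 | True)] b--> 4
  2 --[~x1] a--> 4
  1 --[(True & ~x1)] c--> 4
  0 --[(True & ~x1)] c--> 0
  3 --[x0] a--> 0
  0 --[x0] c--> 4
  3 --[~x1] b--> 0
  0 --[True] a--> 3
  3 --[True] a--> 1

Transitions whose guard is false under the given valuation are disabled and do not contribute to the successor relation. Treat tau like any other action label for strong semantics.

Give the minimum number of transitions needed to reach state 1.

Answer: 2

Analysis:
BFS to 1:
  depth 0: {0}
  depth 1: {3}
  depth 2: {1}
depth(1)=2, e.g. a·a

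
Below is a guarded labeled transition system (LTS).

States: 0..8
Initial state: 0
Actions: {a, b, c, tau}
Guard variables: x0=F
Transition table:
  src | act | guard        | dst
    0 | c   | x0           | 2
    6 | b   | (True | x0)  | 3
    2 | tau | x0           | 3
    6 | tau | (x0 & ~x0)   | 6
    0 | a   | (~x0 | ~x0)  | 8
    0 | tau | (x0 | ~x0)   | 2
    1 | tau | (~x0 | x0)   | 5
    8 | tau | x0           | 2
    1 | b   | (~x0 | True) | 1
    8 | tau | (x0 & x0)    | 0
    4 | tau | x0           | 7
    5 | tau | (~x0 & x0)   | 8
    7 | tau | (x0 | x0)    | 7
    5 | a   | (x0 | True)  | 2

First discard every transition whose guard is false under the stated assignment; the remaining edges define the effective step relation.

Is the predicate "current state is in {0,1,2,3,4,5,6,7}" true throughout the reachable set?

Answer: INVARIANT VIOLATED at state 8

Analysis:
Inv-set: {0,1,2,3,4,5,6,7}
R = {0,2,8}
  0: ok
  2: ok
  8: outside
witness against invariant: a → 8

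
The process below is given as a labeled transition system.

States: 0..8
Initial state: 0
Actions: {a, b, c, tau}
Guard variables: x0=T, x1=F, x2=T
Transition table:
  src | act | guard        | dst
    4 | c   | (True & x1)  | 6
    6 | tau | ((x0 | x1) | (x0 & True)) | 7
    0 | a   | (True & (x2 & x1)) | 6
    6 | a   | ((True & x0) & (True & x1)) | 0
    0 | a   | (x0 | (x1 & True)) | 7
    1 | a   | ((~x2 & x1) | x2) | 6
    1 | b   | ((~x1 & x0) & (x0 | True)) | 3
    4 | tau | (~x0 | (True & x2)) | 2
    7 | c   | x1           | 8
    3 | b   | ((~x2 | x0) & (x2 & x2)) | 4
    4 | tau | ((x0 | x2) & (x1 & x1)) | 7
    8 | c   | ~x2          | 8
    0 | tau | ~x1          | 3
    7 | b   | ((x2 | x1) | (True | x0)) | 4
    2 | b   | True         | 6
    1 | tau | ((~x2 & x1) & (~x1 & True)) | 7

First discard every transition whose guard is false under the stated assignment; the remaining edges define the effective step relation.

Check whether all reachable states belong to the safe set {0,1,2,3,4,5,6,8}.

Answer: INVARIANT VIOLATED at state 7

Trace:
Safe = {0,1,2,3,4,5,6,8}
Reach set: {0,2,3,4,6,7}
  0: ✓
  2: ✓
  3: ✓
  4: ✓
  6: ✓
  7: ✗ unsafe
reach 7 via a — violates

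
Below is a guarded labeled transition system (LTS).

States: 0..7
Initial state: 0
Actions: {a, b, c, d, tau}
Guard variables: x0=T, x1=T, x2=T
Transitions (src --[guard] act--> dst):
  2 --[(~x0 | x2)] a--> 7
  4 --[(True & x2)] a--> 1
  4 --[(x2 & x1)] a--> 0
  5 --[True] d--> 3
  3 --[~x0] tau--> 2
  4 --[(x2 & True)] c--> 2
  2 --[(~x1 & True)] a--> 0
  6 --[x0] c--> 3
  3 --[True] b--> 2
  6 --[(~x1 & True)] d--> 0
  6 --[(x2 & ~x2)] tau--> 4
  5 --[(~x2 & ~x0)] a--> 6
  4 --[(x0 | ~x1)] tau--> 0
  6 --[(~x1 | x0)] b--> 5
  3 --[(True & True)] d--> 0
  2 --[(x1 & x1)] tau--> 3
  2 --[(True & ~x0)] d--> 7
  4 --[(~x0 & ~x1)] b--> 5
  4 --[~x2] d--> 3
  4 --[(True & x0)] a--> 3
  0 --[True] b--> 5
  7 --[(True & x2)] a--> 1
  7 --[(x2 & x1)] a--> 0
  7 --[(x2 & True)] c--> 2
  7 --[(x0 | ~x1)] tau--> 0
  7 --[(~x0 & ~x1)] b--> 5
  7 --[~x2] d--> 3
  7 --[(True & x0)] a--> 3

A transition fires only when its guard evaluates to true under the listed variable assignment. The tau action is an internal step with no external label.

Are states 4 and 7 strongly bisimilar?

Answer: BISIMILAR

Analysis:
Compute ~ classes (split until stable):
  π0 = {{0,1,2,3,4,5,6,7}}
  π1 = {{0},{1},{2},{3},{4,7},{5},{6}}
Fixed point at round 2; 7 class(es).
[4]={4,7}  [7]={4,7}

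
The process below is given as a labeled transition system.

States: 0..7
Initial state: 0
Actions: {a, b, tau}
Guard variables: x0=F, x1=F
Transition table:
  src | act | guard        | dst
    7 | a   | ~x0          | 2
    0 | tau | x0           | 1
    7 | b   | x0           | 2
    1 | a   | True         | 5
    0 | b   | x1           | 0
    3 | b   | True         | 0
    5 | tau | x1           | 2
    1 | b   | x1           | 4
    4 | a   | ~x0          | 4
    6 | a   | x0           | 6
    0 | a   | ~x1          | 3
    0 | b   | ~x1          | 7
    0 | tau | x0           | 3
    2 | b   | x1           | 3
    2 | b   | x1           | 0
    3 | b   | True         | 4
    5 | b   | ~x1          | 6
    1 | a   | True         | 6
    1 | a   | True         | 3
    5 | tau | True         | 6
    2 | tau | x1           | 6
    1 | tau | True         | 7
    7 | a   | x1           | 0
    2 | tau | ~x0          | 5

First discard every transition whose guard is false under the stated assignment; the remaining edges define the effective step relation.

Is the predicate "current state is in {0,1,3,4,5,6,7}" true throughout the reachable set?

Safe = {0,1,3,4,5,6,7}
Reach set: {0,2,3,4,5,6,7}
  0: ok
  2: ✗ unsafe
  3: ok
  4: ok
  5: ok
  6: ok
  7: ok
counterexample path to 2: b·a

Answer: INVARIANT VIOLATED at state 2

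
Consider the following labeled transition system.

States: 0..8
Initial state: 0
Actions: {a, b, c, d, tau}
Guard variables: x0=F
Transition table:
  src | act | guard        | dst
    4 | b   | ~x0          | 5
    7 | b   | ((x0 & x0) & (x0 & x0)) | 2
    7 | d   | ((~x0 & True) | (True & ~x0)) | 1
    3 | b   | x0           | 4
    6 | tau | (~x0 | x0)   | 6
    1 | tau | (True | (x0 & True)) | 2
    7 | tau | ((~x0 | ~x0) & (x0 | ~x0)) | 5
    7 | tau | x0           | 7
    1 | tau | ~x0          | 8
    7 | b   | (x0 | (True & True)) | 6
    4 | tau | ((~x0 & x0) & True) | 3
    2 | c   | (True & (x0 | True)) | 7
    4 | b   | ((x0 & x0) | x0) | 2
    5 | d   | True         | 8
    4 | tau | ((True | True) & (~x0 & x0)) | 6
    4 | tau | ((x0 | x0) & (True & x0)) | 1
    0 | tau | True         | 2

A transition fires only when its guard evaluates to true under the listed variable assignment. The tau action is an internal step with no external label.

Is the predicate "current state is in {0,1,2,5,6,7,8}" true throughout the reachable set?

Answer: INVARIANT HOLDS

Trace:
Allowed set {0,1,2,5,6,7,8}
Reach set: {0,1,2,5,6,7,8}
  0: ✓
  1: ✓
  2: ✓
  5: ✓
  6: ✓
  7: ✓
  8: ✓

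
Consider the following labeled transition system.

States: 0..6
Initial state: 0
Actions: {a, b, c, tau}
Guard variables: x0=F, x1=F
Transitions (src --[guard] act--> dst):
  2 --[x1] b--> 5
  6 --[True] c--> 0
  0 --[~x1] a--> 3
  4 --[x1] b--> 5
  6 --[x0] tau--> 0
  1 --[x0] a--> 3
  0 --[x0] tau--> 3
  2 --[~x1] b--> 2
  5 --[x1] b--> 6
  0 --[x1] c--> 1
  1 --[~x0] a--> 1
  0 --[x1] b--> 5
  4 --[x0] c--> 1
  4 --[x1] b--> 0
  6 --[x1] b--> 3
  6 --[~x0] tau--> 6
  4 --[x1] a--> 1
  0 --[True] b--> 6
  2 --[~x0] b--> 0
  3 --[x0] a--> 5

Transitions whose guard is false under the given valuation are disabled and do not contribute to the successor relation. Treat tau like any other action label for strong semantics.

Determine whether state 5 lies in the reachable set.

7 transition(s) survive guard evaluation.
L0 = {0}
L1 = {3,6}  cumulative {0,3,6}
Reachable = {0,3,6}

Answer: UNREACHABLE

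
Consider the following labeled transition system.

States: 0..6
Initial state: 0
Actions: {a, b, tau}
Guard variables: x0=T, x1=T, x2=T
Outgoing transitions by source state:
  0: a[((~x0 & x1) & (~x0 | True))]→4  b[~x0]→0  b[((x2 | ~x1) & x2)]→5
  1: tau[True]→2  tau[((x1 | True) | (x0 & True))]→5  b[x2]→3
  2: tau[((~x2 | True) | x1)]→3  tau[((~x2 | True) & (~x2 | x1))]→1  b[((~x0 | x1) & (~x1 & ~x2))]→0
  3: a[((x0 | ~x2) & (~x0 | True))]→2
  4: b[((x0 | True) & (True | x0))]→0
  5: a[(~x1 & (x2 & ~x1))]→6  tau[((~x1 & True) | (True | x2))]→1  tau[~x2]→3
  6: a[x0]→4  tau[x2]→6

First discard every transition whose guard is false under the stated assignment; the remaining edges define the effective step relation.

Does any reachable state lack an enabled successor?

Answer: DEADLOCK-FREE

Working:
R = {0,1,2,3,5}
  0: b→5  [1 out]
  1: b→3  tau→2  tau→5  [3 out]
  2: tau→1  tau→3  [2 out]
  3: a→2  [1 out]
  5: tau→1  [1 out]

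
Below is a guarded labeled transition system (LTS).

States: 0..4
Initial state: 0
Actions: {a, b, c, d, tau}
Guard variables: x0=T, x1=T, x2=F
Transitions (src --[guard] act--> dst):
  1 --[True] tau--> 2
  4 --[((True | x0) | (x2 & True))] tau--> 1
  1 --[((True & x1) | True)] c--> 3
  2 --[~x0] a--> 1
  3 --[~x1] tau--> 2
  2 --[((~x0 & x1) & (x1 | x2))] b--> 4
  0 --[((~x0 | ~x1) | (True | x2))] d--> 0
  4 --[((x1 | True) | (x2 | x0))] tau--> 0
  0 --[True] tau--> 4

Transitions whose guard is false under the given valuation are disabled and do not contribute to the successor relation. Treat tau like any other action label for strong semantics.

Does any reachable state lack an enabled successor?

Reachable = {0,1,2,3,4}
  0: d→0  tau→4  [2 out]
  1: c→3  tau→2  [2 out]
  2: ∅  [STUCK]
  3: ∅  [STUCK]
  4: tau→0  tau→1  [2 out]
witness 2: tau·tau·tau

Answer: DEADLOCK at state 2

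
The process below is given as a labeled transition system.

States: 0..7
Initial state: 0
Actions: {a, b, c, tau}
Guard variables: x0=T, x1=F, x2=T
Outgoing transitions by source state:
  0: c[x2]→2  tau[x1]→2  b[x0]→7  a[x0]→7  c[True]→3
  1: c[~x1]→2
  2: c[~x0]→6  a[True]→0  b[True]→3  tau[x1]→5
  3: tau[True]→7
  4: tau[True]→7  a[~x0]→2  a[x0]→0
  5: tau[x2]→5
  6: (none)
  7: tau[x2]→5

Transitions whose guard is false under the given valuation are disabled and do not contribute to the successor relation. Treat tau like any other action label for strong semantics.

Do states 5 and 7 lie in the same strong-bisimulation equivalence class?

Answer: BISIMILAR

Trace:
Refine partition for ~:
  round 0: {{0,1,2,3,4,5,6,7}}
  round 1: {{0},{1},{2},{3,5,7},{4},{6}}
6 equivalence class(es) (converged in 2)
[5]={3,5,7}  [7]={3,5,7}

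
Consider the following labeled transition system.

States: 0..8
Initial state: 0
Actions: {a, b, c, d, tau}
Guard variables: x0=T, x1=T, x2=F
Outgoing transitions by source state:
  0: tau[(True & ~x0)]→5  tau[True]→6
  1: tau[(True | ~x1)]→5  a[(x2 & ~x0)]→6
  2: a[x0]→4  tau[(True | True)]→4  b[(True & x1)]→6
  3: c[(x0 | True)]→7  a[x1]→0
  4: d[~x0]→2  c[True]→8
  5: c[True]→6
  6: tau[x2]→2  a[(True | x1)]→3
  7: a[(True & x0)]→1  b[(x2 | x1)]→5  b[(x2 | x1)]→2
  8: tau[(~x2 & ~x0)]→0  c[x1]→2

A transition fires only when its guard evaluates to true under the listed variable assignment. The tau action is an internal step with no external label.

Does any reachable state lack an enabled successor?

Answer: DEADLOCK-FREE

Trace:
Reach set: {0,1,2,3,4,5,6,7,8}
  0: tau→6  [deg 1]
  1: tau→5  [deg 1]
  2: a→4  b→6  tau→4  [deg 3]
  3: a→0  c→7  [deg 2]
  4: c→8  [deg 1]
  5: c→6  [deg 1]
  6: a→3  [deg 1]
  7: a→1  b→2  b→5  [deg 3]
  8: c→2  [deg 1]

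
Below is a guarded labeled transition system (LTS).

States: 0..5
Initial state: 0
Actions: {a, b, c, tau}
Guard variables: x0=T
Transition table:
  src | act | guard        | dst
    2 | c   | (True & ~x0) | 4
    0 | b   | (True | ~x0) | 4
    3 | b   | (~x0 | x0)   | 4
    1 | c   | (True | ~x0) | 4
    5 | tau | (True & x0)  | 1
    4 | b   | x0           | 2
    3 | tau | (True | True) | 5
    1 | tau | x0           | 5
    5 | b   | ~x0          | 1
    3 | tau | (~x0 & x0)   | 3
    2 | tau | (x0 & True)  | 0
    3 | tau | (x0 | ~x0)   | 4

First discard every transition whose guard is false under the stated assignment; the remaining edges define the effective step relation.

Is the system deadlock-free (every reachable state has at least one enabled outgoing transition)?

Answer: DEADLOCK-FREE

Working:
Reach set: {0,2,4}
  0: b→4  [deg 1]
  2: tau→0  [deg 1]
  4: b→2  [deg 1]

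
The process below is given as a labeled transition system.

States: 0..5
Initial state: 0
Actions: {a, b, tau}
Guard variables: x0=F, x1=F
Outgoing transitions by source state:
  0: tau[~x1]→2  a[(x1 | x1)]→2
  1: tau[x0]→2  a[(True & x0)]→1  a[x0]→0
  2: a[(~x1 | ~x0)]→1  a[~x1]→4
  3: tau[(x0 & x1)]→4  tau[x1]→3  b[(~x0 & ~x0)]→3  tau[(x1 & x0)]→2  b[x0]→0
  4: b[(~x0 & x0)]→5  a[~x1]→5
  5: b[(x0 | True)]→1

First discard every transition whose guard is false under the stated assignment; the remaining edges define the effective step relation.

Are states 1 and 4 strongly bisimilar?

Answer: NOT BISIMILAR

Trace:
Compute ~ classes (split until stable):
  round 0: {{0,1,2,3,4,5}}
  round 1: {{0},{1},{2,4},{3,5}}
  round 2: {{0},{1},{2},{3},{4},{5}}
stable after 3 split(s): 6 block(s)
[1]={1}  [4]={4}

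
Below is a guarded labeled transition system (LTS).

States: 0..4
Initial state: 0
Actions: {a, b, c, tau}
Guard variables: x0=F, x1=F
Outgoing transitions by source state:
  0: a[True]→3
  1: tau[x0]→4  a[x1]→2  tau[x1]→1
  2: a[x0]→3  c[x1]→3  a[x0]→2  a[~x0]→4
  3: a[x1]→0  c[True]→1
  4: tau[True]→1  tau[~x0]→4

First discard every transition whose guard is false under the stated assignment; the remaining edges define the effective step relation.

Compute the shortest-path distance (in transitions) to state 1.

Answer: 2

Working:
Layered search for 1:
  depth 0: {0}
  depth 1: {3}
  depth 2: {1}
first hit 1 at d=2 via a·c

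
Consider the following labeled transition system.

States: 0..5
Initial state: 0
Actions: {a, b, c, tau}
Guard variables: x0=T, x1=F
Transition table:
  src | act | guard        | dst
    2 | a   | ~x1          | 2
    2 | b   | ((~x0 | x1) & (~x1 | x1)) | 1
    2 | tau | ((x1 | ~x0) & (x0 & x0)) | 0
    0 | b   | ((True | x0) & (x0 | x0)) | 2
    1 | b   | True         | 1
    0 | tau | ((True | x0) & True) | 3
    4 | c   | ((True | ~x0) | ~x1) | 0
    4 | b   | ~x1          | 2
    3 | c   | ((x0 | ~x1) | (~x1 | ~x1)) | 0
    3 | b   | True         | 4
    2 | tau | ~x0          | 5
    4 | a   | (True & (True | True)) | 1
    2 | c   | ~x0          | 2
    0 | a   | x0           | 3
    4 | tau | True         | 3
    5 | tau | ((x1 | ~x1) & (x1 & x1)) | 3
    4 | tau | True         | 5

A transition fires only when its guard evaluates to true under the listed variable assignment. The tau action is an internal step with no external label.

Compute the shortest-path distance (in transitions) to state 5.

Layered search for 5:
  Layer 0: {0}
  Layer 1: {2,3}
  Layer 2: {4}
  Layer 3: {1,5}
5 enters at depth 3; path a·b·tau

Answer: 3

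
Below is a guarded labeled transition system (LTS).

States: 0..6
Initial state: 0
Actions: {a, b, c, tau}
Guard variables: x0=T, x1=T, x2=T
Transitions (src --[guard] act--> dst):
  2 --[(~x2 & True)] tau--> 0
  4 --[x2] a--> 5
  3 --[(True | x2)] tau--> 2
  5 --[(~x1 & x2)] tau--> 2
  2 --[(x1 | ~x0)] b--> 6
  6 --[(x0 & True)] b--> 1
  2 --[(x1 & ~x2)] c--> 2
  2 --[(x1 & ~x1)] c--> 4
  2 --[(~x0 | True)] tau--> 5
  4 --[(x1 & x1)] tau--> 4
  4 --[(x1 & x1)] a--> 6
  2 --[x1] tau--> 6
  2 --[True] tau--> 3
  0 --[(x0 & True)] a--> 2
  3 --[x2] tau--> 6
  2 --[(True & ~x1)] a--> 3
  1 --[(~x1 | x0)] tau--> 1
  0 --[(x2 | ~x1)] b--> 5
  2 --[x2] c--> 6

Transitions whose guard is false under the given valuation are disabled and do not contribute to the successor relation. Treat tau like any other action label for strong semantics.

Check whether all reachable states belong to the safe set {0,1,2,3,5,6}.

Answer: INVARIANT HOLDS

Working:
Inv-set: {0,1,2,3,5,6}
R = {0,1,2,3,5,6}
  0: ✓
  1: ✓
  2: ✓
  3: ✓
  5: ✓
  6: ✓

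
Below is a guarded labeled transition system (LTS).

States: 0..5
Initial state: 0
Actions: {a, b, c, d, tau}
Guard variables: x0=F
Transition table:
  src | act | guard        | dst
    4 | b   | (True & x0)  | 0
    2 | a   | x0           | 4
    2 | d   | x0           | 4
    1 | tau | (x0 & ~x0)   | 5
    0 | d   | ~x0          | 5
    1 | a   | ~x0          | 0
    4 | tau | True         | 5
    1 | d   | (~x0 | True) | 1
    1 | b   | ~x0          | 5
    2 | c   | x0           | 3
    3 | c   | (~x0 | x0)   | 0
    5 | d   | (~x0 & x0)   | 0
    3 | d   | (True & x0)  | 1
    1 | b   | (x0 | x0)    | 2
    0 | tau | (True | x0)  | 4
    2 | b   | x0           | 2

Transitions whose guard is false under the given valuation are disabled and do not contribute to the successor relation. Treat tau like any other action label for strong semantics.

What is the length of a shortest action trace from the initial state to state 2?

BFS to 2:
  L0 = {0}
  L1 = {4,5}
2 never appears.

Answer: UNREACHABLE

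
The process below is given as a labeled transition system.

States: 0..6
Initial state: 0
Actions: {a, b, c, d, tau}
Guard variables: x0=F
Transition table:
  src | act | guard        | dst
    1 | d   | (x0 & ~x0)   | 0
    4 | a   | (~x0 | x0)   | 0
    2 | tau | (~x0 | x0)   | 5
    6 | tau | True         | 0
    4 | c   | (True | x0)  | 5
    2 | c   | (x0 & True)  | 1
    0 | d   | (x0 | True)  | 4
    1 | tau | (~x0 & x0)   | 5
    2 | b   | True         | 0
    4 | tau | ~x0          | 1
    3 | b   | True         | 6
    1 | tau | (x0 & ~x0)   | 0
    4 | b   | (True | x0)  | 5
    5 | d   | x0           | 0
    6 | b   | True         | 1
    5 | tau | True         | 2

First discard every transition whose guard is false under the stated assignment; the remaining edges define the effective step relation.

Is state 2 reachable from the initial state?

11 transition(s) survive guard evaluation.
Layer 0: {0}
Layer 1: {4}  cumulative {0,4}
Layer 2: {1,5}  cumulative {0,1,4,5}
Layer 3: {2}  cumulative {0,1,2,4,5}
Reachable = {0,1,2,4,5}
trace reaching 2: d·c·tau

Answer: REACHABLE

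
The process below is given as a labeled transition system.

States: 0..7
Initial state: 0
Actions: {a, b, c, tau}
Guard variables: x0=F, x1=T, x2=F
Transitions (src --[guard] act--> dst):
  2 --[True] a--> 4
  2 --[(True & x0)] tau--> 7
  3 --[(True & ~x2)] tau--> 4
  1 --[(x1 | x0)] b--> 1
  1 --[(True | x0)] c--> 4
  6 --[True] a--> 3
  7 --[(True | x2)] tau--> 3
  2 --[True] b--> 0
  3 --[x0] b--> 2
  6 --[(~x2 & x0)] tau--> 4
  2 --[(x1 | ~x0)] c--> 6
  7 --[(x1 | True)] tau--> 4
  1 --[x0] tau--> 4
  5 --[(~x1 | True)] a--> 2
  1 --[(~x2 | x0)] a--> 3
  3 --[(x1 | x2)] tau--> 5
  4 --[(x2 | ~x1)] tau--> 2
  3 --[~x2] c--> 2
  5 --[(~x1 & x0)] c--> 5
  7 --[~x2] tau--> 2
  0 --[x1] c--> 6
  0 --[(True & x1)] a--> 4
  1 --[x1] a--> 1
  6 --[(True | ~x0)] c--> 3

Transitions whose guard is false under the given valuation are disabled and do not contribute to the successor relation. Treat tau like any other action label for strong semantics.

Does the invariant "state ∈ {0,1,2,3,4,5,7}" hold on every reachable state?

Answer: INVARIANT VIOLATED at state 6

Working:
Inv-set: {0,1,2,3,4,5,7}
R = {0,2,3,4,5,6}
  0: ok
  2: ok
  3: ok
  4: ok
  5: ok
  6: ✗ unsafe
reach 6 via c — violates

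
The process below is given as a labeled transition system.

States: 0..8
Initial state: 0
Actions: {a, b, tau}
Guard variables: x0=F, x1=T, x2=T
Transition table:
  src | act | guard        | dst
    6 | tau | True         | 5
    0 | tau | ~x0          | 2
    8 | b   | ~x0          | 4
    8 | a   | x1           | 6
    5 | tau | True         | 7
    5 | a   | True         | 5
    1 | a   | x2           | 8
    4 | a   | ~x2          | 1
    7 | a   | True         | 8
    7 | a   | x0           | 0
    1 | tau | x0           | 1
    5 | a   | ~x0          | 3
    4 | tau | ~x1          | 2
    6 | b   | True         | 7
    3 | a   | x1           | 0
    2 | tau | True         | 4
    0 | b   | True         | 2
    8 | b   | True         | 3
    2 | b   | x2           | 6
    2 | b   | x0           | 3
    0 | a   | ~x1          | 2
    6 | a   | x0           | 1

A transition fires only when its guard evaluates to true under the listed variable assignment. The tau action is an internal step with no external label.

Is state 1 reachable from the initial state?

15 transition(s) survive guard evaluation.
L0 = {0}
L1 = {2}  total {0,2}
L2 = {4,6}  total {0,2,4,6}
L3 = {5,7}  total {0,2,4,5,6,7}
L4 = {3,8}  total {0,2,3,4,5,6,7,8}
Reach set: {0,2,3,4,5,6,7,8}

Answer: UNREACHABLE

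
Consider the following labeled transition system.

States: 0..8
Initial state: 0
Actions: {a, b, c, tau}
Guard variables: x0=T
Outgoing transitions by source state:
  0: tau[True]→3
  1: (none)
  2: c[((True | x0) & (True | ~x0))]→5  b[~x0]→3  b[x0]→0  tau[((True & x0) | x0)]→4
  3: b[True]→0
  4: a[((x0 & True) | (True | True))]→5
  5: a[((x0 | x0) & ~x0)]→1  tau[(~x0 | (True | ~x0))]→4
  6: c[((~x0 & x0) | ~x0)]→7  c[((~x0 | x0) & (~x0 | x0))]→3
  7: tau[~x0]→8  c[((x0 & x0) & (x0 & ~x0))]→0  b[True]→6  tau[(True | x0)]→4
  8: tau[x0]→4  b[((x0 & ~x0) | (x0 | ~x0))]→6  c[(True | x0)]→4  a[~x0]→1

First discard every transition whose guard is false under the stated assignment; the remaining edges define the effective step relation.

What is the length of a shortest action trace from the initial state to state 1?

Answer: UNREACHABLE

Working:
Layered search for 1:
  Layer 0: {0}
  Layer 1: {3}
1 never appears.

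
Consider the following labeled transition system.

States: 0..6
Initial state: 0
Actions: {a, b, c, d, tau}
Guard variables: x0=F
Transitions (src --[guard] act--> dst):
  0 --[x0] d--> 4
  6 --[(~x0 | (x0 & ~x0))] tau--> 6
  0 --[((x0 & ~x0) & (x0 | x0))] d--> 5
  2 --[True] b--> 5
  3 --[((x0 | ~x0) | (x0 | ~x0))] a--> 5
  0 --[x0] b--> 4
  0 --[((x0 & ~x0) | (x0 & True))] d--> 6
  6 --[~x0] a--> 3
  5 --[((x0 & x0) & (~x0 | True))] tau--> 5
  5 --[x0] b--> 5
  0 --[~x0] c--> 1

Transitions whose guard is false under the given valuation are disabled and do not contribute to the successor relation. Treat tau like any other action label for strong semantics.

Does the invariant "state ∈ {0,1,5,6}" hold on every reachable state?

Safe = {0,1,5,6}
R = {0,1}
  0: safe
  1: safe

Answer: INVARIANT HOLDS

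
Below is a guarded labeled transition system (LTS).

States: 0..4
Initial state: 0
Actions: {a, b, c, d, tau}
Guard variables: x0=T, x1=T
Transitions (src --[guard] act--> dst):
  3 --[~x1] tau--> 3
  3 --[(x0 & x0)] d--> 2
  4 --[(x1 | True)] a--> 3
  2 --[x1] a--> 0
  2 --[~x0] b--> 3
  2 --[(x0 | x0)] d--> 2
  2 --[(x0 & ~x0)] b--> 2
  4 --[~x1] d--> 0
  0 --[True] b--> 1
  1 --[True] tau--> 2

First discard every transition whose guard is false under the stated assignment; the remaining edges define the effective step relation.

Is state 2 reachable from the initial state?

Answer: REACHABLE

Working:
After dropping false guards: 6 live edges.
depth 0: {0}
depth 1: {1}  total {0,1}
depth 2: {2}  total {0,1,2}
Reach set: {0,1,2}
witness 2: b·tau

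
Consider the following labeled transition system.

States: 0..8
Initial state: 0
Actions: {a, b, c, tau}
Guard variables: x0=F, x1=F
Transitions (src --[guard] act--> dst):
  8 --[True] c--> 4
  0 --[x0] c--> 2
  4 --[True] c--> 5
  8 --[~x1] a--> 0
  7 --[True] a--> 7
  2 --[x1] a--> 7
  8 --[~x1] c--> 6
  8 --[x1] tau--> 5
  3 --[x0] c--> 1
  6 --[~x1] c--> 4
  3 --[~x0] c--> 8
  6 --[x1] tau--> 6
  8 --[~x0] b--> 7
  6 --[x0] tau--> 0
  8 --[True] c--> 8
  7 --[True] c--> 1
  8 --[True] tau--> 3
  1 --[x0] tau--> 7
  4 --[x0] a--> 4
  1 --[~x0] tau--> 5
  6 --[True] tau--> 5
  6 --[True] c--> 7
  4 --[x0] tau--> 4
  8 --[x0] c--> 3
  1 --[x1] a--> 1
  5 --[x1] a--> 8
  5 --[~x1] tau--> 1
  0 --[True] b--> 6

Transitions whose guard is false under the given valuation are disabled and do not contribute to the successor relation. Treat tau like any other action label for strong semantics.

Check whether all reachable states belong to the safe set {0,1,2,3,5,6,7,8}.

Answer: INVARIANT VIOLATED at state 4

Analysis:
Allowed set {0,1,2,3,5,6,7,8}
Reachable = {0,1,4,5,6,7}
  0: ok
  1: ok
  4: outside
  5: ok
  6: ok
  7: ok
reach 4 via b·c — violates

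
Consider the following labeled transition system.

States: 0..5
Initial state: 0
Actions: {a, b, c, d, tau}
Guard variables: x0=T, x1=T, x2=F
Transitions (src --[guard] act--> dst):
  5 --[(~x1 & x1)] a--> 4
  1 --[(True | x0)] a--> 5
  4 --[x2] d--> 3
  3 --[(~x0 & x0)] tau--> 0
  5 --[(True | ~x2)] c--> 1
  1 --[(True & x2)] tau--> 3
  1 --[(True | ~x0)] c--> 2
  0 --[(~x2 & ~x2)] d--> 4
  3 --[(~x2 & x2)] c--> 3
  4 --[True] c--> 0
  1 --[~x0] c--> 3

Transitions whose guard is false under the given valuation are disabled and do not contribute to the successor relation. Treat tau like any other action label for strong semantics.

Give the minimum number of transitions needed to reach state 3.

BFS to 3:
  depth 0: {0}
  depth 1: {4}
3 never appears.

Answer: UNREACHABLE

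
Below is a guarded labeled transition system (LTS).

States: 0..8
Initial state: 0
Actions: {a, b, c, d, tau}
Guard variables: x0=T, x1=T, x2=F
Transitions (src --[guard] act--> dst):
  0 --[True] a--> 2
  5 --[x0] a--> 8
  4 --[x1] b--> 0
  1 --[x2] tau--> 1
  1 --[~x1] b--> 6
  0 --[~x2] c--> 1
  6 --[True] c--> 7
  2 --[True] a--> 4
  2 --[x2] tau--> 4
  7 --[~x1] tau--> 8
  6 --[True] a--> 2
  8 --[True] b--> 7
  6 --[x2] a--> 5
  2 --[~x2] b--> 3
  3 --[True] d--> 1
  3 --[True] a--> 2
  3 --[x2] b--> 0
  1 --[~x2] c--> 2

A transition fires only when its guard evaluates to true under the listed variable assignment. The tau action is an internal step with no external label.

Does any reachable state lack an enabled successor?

Answer: DEADLOCK-FREE

Trace:
Reach set: {0,1,2,3,4}
  0: a→2  c→1  [2 exit(s)]
  1: c→2  [1 exit(s)]
  2: a→4  b→3  [2 exit(s)]
  3: a→2  d→1  [2 exit(s)]
  4: b→0  [1 exit(s)]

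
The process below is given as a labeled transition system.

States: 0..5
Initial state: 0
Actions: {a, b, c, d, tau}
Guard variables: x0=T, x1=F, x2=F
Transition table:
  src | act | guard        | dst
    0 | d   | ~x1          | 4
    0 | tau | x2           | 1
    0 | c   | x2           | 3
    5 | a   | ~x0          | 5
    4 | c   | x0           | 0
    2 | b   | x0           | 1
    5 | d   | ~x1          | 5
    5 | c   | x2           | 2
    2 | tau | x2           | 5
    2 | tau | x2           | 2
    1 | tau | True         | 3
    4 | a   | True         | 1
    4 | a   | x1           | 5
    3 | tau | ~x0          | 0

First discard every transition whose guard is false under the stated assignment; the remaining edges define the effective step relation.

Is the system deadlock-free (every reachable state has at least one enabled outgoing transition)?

Reachable = {0,1,3,4}
  0: d→4  [1 out]
  1: tau→3  [1 out]
  3: ∅  [deadlock]
  4: a→1  c→0  [2 out]
witness 3: d·a·tau

Answer: DEADLOCK at state 3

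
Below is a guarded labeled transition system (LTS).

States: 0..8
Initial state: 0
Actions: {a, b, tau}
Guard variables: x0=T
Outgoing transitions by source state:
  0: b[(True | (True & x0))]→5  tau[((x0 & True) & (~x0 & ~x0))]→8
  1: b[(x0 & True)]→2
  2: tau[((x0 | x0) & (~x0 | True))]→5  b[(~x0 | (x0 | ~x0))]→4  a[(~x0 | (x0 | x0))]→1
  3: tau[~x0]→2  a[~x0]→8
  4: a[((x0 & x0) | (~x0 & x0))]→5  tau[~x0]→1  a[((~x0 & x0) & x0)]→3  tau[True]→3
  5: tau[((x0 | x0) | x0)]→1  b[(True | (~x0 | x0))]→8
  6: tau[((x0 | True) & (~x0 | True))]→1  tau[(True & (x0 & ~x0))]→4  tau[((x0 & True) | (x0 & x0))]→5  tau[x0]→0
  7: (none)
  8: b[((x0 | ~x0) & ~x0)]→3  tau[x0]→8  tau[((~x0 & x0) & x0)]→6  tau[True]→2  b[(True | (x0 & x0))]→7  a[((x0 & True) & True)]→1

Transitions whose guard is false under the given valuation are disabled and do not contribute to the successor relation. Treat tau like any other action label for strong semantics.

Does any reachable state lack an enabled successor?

R = {0,1,2,3,4,5,7,8}
  0: b→5  [1 out]
  1: b→2  [1 out]
  2: a→1  b→4  tau→5  [3 out]
  3: ∅  [deadlock]
  4: a→5  tau→3  [2 out]
  5: b→8  tau→1  [2 out]
  7: ∅  [deadlock]
  8: a→1  b→7  tau→2  tau→8  [4 out]
trace reaching 3: b·tau·b·b·tau

Answer: DEADLOCK at state 3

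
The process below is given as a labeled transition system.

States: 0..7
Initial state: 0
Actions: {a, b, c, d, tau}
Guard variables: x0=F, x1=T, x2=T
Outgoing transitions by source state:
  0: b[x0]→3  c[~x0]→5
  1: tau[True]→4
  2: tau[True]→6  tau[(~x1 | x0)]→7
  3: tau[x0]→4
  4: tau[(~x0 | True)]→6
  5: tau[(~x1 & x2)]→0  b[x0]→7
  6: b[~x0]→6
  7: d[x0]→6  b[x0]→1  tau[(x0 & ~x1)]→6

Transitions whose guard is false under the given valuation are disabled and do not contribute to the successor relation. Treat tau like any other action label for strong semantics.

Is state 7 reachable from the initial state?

Answer: UNREACHABLE

Trace:
After dropping false guards: 5 live edges.
depth 0: {0}
depth 1: {5}  total {0,5}
Reach set: {0,5}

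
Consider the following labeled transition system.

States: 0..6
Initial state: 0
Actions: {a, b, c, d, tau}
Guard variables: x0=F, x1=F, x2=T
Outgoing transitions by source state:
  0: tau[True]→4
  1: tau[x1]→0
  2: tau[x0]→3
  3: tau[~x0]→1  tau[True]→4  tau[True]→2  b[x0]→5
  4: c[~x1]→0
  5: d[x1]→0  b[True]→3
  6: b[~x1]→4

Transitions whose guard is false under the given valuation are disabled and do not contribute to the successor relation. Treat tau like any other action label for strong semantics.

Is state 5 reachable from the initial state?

After dropping false guards: 7 live edges.
depth 0: {0}
depth 1: {4}  now seen {0,4}
R = {0,4}

Answer: UNREACHABLE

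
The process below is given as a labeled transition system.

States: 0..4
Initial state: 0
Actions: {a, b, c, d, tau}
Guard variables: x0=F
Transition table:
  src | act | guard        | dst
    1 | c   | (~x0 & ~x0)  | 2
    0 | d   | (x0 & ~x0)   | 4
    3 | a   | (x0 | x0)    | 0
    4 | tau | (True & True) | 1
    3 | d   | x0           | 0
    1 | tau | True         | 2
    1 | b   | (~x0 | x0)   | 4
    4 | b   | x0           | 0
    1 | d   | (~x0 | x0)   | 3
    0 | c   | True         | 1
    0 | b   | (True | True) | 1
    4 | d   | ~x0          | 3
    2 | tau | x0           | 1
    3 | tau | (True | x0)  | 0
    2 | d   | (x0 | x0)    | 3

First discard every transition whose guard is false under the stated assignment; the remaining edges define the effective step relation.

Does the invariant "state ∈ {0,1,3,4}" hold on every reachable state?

Allowed set {0,1,3,4}
Reach set: {0,1,2,3,4}
  0: ✓
  1: ✓
  2: VIOLATES
  3: ✓
  4: ✓
reach 2 via c·c — violates

Answer: INVARIANT VIOLATED at state 2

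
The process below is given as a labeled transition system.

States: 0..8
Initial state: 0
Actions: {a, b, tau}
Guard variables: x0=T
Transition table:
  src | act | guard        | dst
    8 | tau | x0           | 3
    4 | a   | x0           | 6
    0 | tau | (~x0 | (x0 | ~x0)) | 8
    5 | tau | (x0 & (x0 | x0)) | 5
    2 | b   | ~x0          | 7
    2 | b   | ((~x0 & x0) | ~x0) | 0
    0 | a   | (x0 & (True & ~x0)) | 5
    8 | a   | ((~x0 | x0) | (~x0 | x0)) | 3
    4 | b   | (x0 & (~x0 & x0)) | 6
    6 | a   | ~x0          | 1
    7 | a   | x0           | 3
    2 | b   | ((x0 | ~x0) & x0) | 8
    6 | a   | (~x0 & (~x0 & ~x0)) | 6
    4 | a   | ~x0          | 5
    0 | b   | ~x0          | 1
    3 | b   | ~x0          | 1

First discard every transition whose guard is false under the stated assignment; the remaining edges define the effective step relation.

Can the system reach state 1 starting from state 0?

7 transition(s) survive guard evaluation.
L0 = {0}
L1 = {8}  cumulative {0,8}
L2 = {3}  cumulative {0,3,8}
Reachable = {0,3,8}

Answer: UNREACHABLE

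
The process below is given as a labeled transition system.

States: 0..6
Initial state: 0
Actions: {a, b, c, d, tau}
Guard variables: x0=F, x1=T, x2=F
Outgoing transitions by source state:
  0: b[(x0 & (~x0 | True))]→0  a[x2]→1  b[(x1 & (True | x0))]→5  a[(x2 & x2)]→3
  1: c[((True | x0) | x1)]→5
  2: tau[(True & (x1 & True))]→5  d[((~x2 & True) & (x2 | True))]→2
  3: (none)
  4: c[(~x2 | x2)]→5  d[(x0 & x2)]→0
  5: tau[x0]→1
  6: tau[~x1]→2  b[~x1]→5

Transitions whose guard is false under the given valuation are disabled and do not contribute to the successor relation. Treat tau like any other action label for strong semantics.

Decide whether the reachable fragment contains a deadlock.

Reach set: {0,5}
  0: b→5  [1 exit(s)]
  5: ∅  [no exit]
Path to 5: b

Answer: DEADLOCK at state 5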